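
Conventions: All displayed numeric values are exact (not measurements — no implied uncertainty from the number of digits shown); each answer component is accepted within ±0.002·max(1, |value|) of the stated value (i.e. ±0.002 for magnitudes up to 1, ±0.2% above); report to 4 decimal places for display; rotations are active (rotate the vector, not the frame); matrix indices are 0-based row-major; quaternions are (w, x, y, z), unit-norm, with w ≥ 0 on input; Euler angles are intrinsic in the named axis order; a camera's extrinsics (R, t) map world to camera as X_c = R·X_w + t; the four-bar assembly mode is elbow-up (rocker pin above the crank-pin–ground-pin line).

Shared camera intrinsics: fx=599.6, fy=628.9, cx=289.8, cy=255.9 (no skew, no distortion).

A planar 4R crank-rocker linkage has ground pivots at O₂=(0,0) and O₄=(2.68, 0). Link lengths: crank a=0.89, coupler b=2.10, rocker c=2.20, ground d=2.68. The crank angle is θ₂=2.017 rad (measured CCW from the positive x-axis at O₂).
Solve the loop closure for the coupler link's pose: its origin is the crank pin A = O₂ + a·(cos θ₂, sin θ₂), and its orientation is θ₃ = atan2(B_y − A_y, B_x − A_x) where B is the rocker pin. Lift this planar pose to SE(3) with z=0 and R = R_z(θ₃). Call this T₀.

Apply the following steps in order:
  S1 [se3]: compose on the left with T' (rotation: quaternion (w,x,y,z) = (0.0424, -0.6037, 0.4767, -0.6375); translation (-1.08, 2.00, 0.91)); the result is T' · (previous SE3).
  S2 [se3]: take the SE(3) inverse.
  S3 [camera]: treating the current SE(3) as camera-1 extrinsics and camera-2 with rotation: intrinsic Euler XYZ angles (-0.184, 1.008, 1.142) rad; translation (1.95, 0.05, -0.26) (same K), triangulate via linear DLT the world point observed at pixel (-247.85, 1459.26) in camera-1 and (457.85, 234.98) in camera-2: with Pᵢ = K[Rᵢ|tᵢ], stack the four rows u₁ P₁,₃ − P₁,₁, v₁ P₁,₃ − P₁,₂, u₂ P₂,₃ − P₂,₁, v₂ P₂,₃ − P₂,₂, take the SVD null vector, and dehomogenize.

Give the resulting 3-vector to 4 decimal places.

result = (-1.2143, 1.7641, -0.5537)

source (fourbar_fk): coupler pose = R=[0.8737 -0.4865 0.0000; 0.4865 0.8737 0.0000; 0.0000 0.0000 1.0000], t=(-0.3841, 0.8029, 0.0000)
after S1 (compose_se3): R=[-0.4874 -0.3256 0.8102; -0.8138 -0.1671 -0.5567; 0.3166 -0.9306 -0.1835], t=(-1.3960, 1.8068, 0.1007)
after S2 (invert_se3): R=[-0.4874 -0.8138 0.3166; -0.3256 -0.1671 -0.9306; 0.8102 -0.5567 -0.1835], t=(0.7580, -0.0589, 2.1553)
after S3 (triangulate): (-1.2143, 1.7641, -0.5537)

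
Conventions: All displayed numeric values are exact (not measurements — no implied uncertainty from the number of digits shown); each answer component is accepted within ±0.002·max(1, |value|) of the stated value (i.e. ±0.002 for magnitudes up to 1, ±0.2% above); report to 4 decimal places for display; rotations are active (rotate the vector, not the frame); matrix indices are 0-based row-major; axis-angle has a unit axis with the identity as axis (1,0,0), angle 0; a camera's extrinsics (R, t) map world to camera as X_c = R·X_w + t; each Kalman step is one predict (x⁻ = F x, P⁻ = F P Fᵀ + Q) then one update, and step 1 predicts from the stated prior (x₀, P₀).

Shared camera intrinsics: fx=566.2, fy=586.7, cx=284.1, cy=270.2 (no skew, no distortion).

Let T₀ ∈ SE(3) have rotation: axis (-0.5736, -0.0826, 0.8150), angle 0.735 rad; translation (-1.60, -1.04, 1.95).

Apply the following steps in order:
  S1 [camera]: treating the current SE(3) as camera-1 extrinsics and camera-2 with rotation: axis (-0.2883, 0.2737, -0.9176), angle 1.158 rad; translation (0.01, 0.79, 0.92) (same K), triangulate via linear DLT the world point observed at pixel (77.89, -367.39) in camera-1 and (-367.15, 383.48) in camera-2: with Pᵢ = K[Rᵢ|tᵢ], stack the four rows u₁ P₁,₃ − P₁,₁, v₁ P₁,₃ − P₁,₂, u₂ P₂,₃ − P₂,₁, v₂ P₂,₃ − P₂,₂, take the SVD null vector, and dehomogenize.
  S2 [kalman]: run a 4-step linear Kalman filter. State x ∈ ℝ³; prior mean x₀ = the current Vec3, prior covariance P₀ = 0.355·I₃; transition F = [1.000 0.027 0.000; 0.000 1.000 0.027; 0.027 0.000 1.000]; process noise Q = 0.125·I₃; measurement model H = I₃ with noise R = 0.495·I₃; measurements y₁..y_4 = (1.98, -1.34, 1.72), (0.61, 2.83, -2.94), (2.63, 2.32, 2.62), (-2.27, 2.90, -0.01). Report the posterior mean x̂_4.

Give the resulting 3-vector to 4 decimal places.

after S1 (triangulate): (-0.3638, -1.7957, -0.2581)
after S2 (kf_track): (0.0367, 1.8213, 0.3807)

result = (0.0367, 1.8213, 0.3807)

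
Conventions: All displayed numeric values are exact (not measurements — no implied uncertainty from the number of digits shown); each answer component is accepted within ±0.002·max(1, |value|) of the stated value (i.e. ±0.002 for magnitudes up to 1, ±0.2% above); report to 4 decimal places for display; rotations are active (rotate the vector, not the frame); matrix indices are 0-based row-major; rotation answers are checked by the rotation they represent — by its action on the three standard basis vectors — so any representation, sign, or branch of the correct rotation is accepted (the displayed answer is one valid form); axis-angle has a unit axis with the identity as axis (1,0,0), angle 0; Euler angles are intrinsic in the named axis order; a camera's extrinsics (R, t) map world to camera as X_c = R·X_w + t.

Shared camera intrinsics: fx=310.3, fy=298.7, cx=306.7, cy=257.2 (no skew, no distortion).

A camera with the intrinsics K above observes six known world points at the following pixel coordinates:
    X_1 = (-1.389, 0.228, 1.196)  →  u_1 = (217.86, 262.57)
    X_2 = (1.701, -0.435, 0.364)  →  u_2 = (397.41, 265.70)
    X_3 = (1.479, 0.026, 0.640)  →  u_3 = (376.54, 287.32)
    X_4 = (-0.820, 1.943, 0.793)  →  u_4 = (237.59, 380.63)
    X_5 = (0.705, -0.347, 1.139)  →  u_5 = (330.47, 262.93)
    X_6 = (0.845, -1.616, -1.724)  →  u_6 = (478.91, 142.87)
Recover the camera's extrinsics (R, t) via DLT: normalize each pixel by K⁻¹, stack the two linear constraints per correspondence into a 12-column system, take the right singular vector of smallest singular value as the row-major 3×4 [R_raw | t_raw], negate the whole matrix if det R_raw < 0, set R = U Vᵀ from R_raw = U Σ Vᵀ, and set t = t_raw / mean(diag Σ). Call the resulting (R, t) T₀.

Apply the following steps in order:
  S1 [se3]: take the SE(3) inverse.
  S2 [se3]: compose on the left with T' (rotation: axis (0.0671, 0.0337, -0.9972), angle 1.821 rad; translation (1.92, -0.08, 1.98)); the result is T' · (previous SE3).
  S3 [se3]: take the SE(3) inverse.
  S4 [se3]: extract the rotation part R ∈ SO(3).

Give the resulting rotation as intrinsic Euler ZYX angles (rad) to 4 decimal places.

rotation (euler_zyx) = (1.9314, 0.4616, -0.5502)

source (pnp_recover): camera pose = R=[0.8380 -0.1443 -0.5263; 0.2771 0.9434 0.1825; 0.4701 -0.2987 0.8305], t=(0.4200, 0.0399, 4.6397)
after S1 (invert_se3): R=[0.8380 0.2771 0.4701; -0.1443 0.9434 -0.2987; -0.5263 0.1825 0.8305], t=(-2.5442, 1.4088, -3.6396)
after S2 (compose_se3): R=[-0.3159 0.8377 -0.4454; -0.7154 -0.5187 -0.4681; -0.6232 0.1708 0.7632], t=(4.0858, 2.4131, -1.3061)
after S3 (invert_se3): R=[-0.3159 -0.7154 -0.6232; 0.8377 -0.5187 0.1708; -0.4454 -0.4681 0.7632], t=(2.2032, -1.9481, 3.9463)
after S4 (rot_of_se3): [-0.3159 -0.7154 -0.6232; 0.8377 -0.5187 0.1708; -0.4454 -0.4681 0.7632]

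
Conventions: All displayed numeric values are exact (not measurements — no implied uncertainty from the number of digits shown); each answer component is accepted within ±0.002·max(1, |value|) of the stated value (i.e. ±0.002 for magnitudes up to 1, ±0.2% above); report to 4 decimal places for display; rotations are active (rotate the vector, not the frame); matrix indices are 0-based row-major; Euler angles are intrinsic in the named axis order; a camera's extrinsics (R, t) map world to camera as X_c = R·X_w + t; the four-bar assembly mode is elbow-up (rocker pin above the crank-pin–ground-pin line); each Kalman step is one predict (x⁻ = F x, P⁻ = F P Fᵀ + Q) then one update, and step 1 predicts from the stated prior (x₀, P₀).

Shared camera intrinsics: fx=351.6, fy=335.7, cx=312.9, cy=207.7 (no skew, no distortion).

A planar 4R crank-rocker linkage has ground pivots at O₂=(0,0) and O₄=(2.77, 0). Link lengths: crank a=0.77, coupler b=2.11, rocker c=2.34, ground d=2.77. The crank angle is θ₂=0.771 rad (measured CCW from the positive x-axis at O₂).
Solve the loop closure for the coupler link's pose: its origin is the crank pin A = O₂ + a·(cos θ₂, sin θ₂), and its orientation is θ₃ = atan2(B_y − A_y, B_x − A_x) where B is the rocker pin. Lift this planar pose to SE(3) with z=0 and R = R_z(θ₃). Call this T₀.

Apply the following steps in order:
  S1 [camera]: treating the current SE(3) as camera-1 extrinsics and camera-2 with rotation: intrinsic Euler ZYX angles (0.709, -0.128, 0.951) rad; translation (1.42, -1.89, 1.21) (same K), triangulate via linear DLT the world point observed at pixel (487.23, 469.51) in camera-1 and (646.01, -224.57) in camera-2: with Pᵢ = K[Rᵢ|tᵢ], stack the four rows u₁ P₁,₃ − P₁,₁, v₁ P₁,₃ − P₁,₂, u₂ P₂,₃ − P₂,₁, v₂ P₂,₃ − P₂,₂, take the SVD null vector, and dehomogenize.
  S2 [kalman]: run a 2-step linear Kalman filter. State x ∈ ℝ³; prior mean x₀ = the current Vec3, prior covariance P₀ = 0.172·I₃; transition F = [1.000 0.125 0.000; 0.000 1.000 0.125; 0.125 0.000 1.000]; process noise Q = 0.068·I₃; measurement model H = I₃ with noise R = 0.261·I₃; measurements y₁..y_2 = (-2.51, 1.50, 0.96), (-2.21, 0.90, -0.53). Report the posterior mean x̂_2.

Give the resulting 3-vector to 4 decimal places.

source (fourbar_fk): coupler pose = R=[0.6340 -0.7733 0.0000; 0.7733 0.6340 0.0000; 0.0000 0.0000 1.0000], t=(0.5523, 0.5366, 0.0000)
after S1 (triangulate): (0.0143, 0.1812, 0.8495)
after S2 (kf_track): (-1.5823, 0.8520, 0.1610)

result = (-1.5823, 0.8520, 0.1610)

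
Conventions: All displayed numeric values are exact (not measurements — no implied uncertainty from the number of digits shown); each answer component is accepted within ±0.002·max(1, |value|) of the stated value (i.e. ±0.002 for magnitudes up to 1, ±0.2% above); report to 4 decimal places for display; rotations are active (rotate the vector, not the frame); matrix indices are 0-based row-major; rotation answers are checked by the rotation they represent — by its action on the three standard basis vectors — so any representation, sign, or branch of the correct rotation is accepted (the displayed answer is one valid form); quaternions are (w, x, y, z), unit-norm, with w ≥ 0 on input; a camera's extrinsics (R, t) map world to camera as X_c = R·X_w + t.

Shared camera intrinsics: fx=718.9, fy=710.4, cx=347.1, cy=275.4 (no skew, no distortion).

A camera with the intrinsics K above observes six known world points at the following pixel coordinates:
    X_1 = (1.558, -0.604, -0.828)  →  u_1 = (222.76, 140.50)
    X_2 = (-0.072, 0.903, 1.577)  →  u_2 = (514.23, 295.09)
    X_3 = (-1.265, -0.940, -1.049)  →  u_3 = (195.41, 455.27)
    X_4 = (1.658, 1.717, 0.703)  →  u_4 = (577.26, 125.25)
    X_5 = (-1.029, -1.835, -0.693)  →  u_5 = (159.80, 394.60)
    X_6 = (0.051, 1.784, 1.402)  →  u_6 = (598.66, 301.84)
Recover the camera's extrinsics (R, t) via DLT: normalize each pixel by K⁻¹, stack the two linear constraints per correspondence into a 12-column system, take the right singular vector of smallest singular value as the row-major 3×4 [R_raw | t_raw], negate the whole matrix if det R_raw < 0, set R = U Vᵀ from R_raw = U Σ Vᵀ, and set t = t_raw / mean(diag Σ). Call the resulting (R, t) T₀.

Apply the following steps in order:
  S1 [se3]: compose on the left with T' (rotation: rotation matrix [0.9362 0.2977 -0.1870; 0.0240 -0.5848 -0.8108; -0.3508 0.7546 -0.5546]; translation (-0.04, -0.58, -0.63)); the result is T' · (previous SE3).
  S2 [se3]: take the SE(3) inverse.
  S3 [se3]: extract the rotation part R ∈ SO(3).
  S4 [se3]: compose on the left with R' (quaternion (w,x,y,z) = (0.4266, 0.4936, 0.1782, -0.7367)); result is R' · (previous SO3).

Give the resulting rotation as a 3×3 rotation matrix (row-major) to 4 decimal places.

rotation (matrix) = ((0.5641, 0.4936, 0.6619), (-0.6419, -0.2420, 0.7276), (0.5193, -0.8353, 0.1804))

source (pnp_recover): camera pose = R=[-0.0099 0.8050 0.5932; -0.9675 0.1422 -0.2092; -0.2528 -0.5760 0.7774], t=(0.0000, 0.3300, 6.4300)
after S1 (compose_se3): R=[-0.2500 0.9037 0.3477; 0.7705 0.4032 -0.4938; -0.5864 0.1444 -0.7971], t=(-1.1442, -5.9866, -3.9471)
after S2 (invert_se3): R=[-0.2500 0.7705 -0.5864; 0.9037 0.4032 0.1444; 0.3477 -0.4938 -0.7971], t=(2.0120, 4.0177, -5.7042)
after S3 (rot_of_se3): [-0.2500 0.7705 -0.5864; 0.9037 0.4032 0.1444; 0.3477 -0.4938 -0.7971]
after S4 (compose_so3): [0.5641 0.4936 0.6619; -0.6419 -0.2420 0.7276; 0.5193 -0.8353 0.1804]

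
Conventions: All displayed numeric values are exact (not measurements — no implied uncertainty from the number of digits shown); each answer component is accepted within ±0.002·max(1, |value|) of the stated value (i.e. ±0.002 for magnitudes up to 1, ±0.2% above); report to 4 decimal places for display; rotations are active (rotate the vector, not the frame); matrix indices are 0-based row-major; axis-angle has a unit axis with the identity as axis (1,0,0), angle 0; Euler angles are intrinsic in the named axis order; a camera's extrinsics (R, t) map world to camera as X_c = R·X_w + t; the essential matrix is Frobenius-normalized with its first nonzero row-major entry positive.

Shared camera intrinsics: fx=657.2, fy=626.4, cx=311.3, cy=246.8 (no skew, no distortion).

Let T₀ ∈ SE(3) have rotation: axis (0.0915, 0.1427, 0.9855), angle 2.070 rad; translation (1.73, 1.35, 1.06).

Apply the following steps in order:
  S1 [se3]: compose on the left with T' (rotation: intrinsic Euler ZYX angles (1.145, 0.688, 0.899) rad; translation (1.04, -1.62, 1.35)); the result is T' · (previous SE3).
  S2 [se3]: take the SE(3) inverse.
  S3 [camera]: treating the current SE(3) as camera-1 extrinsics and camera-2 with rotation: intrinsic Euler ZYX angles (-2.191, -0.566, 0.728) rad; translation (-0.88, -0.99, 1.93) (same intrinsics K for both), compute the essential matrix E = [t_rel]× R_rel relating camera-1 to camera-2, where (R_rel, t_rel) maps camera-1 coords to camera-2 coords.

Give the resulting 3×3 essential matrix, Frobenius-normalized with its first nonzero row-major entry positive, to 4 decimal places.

after S1 (compose_se3): R=[-0.4615 0.1448 0.8752; 0.3000 -0.9030 0.3076; 0.8348 0.4046 0.3733], t=(2.0326, 0.5941, 1.5774)
after S2 (invert_se3): R=[-0.4615 0.3000 0.8348; 0.1448 -0.9030 0.4046; 0.8752 0.3076 0.3733], t=(-0.5570, -0.3961, -2.5506)
after S3 (essential): [0.6288 0.1650 -0.0670; -0.2537 0.6288 -0.0533; 0.1933 0.2662 -0.0455]

matrix = [0.6288 0.1650 -0.0670; -0.2537 0.6288 -0.0533; 0.1933 0.2662 -0.0455]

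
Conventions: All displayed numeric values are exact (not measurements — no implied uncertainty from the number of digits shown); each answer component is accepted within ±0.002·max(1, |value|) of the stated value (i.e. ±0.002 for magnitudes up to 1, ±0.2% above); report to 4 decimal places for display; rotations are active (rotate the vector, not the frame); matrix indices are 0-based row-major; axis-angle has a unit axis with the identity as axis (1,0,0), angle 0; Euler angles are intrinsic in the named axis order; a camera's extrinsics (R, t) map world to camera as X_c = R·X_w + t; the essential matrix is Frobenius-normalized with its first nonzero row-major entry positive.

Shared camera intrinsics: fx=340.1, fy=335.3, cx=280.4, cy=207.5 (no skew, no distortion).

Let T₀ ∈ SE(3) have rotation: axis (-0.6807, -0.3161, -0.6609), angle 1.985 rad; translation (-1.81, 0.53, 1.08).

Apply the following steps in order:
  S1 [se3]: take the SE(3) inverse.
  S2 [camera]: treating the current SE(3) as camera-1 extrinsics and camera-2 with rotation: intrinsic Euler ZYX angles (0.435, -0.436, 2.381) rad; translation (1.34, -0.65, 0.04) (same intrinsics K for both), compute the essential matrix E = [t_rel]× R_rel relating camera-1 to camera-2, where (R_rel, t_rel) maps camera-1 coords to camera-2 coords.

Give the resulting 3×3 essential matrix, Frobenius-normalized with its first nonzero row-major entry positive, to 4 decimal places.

matrix = [0.3935 -0.0574 -0.5693; -0.1231 -0.2228 -0.2089; 0.4297 0.4375 0.1824]

after S1 (invert_se3): R=[0.2473 -0.3032 0.9203; 0.9067 -0.2624 -0.3301; 0.3416 0.9161 0.2101], t=(-0.3856, 2.1368, -0.0941)
after S2 (essential): [0.3935 -0.0574 -0.5693; -0.1231 -0.2228 -0.2089; 0.4297 0.4375 0.1824]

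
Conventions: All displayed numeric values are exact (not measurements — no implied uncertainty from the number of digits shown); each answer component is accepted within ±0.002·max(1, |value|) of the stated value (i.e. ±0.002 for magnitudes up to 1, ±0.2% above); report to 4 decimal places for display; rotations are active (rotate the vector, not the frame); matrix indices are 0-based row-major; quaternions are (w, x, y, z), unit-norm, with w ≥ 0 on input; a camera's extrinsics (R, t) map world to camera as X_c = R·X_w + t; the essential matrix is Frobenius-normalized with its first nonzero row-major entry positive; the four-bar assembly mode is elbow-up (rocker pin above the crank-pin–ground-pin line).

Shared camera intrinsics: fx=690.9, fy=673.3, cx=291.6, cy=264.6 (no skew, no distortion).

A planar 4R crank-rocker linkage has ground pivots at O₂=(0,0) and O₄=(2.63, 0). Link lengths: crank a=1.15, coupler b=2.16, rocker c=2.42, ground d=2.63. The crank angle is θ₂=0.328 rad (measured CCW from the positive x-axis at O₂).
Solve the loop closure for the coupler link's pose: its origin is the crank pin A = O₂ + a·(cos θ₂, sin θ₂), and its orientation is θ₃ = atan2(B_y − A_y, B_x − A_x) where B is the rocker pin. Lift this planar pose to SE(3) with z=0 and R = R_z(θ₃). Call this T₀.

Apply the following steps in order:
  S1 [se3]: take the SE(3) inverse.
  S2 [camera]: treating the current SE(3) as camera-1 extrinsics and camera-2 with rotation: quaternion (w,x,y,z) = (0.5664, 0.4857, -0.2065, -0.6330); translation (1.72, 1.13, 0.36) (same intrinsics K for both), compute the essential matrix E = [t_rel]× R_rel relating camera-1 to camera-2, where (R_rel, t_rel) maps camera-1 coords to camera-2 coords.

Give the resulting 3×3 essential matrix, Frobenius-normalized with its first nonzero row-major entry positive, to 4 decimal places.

source (fourbar_fk): coupler pose = R=[0.4170 -0.9089 0.0000; 0.9089 0.4170 0.0000; 0.0000 0.0000 1.0000], t=(1.0887, 0.3705, 0.0000)
after S1 (invert_se3): R=[0.4170 0.9089 0.0000; -0.9089 0.4170 -0.0000; 0.0000 0.0000 1.0000], t=(-0.7907, 0.8350, 0.0000)
after S2 (essential): [0.0595 -0.0541 0.0291; -0.3624 -0.4711 -0.3829; -0.4482 0.5043 -0.1940]

matrix = [0.0595 -0.0541 0.0291; -0.3624 -0.4711 -0.3829; -0.4482 0.5043 -0.1940]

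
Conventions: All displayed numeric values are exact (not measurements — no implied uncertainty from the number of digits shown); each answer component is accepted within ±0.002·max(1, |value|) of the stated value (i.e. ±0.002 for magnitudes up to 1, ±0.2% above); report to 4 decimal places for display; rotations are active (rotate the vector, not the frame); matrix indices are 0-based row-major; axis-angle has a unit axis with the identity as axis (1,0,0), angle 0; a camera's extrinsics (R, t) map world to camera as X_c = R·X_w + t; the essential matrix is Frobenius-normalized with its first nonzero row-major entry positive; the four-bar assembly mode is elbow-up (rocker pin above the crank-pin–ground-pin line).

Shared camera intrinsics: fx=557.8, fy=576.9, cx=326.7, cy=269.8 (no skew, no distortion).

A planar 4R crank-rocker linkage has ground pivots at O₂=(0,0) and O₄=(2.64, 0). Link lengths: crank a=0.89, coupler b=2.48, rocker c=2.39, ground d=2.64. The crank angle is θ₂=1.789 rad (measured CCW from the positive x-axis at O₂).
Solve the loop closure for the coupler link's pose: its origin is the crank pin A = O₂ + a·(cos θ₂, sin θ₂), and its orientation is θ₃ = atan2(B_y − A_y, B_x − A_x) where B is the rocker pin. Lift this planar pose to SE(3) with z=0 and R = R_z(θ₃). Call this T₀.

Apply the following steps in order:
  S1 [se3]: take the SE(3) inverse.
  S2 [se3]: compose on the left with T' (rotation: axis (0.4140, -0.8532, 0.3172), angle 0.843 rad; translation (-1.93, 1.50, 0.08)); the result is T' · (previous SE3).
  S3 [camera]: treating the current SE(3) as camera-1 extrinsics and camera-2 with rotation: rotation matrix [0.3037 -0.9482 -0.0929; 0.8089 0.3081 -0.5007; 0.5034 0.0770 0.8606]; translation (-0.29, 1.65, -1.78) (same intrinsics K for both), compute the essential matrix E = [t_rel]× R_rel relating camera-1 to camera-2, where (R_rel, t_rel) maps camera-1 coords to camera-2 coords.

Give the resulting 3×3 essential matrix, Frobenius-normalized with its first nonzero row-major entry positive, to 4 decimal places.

matrix = [0.1819 -0.2881 0.6114; -0.0385 0.2682 0.0306; -0.0270 0.5761 0.3212]

source (fourbar_fk): coupler pose = R=[0.8280 -0.5607 0.0000; 0.5607 0.8280 0.0000; 0.0000 0.0000 1.0000], t=(-0.1927, 0.8689, 0.0000)
after S1 (invert_se3): R=[0.8280 0.5607 0.0000; -0.5607 0.8280 0.0000; 0.0000 0.0000 1.0000], t=(-0.3277, -0.8275, 0.0000)
after S2 (compose_se3): R=[0.7974 0.1111 -0.5931; -0.4114 0.8191 -0.3997; 0.4414 0.5628 0.6989], t=(-1.8729, 0.7090, -0.3239)
after S3 (essential): [0.1819 -0.2881 0.6114; -0.0385 0.2682 0.0306; -0.0270 0.5761 0.3212]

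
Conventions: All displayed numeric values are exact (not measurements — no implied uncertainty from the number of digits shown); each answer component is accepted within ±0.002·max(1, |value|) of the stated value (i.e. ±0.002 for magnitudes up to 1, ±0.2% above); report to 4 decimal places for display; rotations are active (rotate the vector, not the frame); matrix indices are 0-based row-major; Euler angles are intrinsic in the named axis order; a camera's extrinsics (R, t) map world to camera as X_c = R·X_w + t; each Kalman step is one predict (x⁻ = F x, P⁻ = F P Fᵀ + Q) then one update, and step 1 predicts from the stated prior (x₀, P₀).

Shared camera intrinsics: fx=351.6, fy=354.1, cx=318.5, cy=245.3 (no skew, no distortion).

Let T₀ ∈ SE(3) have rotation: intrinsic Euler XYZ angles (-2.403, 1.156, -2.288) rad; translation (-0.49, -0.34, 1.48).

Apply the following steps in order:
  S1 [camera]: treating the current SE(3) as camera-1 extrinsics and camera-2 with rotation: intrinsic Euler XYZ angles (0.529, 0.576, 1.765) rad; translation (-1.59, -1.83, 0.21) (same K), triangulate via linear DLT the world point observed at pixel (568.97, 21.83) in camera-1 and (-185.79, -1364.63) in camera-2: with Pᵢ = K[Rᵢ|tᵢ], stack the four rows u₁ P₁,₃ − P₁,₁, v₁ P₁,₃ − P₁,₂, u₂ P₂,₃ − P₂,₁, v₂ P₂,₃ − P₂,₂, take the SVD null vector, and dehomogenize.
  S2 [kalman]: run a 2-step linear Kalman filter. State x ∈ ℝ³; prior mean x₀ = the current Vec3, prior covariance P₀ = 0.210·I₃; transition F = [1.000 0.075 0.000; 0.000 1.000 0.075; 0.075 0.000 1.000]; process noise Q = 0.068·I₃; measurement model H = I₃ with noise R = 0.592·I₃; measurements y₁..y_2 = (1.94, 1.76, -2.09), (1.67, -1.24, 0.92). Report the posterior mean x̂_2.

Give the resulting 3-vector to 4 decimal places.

result = (0.5548, 0.2121, 0.3895)

after S1 (triangulate): (-0.8367, 0.2294, 1.2163)
after S2 (kf_track): (0.5548, 0.2121, 0.3895)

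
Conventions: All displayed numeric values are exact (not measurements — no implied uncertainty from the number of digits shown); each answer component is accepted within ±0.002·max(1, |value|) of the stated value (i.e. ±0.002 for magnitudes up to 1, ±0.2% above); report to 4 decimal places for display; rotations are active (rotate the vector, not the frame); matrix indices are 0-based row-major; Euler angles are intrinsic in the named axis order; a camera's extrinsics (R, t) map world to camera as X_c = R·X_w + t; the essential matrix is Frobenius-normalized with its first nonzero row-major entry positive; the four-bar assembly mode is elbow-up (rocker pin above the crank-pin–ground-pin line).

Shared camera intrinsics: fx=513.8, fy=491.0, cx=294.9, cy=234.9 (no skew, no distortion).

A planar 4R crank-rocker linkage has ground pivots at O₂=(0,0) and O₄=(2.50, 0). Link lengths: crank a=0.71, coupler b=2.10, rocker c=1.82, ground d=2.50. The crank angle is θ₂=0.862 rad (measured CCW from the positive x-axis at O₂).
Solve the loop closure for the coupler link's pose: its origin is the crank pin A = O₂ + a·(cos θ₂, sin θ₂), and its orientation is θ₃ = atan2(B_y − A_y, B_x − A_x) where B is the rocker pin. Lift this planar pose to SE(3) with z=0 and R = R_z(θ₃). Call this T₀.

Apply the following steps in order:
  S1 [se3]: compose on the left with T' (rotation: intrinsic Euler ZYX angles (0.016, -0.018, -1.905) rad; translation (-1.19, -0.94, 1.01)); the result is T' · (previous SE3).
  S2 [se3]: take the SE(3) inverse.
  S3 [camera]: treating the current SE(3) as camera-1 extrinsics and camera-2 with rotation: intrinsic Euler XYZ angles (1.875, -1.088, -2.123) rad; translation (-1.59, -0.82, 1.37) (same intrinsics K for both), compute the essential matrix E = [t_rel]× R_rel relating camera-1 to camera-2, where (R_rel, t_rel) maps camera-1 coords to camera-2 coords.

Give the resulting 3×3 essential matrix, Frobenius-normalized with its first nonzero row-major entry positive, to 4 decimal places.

matrix = [0.4047 0.1733 -0.3155; 0.0468 -0.6798 -0.0515; 0.3773 -0.0878 -0.2995]

source (fourbar_fk): coupler pose = R=[0.8045 -0.5940 0.0000; 0.5940 0.8045 0.0000; 0.0000 0.0000 1.0000], t=(0.4622, 0.5390, 0.0000)
after S1 (compose_se3): R=[0.8175 -0.5759 -0.0092; -0.1818 -0.2731 0.9446; -0.5465 -0.7705 -0.3280], t=(-0.7160, -1.1092, 0.5092)
after S2 (invert_se3): R=[0.8175 -0.1818 -0.5465; -0.5759 -0.2731 -0.7705; -0.0092 0.9446 -0.3280], t=(0.6620, -0.3229, 1.2082)
after S3 (essential): [0.4047 0.1733 -0.3155; 0.0468 -0.6798 -0.0515; 0.3773 -0.0878 -0.2995]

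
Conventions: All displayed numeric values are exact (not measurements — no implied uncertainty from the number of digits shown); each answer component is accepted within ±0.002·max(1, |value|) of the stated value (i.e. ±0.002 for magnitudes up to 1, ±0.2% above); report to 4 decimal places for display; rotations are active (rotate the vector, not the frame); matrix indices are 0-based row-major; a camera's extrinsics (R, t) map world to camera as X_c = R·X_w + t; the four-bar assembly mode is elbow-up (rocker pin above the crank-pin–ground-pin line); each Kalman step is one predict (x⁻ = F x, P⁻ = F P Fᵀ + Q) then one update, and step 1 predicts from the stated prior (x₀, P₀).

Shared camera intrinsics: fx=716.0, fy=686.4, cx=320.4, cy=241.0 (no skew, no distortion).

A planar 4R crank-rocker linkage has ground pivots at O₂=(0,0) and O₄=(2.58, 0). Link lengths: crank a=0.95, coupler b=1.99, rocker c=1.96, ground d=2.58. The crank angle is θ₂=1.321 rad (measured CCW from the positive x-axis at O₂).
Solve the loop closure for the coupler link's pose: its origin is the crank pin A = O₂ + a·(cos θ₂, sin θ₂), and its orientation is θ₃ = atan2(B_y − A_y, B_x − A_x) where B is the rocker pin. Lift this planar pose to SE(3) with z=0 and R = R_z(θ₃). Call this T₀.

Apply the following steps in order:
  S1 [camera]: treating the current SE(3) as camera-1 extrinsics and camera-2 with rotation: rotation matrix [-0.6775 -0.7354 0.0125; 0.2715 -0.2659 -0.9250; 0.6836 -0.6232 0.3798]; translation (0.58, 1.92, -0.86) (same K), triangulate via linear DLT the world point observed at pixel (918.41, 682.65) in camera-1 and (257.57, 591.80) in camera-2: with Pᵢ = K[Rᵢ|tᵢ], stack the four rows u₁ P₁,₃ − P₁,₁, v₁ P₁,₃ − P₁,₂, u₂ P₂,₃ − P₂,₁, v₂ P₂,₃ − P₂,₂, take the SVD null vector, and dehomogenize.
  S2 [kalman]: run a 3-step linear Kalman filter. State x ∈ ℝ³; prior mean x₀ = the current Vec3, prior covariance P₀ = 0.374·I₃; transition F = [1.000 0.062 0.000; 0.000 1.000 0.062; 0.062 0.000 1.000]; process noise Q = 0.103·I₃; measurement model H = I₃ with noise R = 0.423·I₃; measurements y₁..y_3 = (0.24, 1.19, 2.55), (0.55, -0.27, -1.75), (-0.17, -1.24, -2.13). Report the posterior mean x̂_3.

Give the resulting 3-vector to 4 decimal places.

source (fourbar_fk): coupler pose = R=[0.8795 -0.4759 0.0000; 0.4759 0.8795 0.0000; 0.0000 0.0000 1.0000], t=(0.2348, 0.9205, 0.0000)
after S1 (triangulate): (1.4286, -0.3623, 1.9920)
after S2 (kf_track): (0.2600, -0.4209, -0.5388)

result = (0.2600, -0.4209, -0.5388)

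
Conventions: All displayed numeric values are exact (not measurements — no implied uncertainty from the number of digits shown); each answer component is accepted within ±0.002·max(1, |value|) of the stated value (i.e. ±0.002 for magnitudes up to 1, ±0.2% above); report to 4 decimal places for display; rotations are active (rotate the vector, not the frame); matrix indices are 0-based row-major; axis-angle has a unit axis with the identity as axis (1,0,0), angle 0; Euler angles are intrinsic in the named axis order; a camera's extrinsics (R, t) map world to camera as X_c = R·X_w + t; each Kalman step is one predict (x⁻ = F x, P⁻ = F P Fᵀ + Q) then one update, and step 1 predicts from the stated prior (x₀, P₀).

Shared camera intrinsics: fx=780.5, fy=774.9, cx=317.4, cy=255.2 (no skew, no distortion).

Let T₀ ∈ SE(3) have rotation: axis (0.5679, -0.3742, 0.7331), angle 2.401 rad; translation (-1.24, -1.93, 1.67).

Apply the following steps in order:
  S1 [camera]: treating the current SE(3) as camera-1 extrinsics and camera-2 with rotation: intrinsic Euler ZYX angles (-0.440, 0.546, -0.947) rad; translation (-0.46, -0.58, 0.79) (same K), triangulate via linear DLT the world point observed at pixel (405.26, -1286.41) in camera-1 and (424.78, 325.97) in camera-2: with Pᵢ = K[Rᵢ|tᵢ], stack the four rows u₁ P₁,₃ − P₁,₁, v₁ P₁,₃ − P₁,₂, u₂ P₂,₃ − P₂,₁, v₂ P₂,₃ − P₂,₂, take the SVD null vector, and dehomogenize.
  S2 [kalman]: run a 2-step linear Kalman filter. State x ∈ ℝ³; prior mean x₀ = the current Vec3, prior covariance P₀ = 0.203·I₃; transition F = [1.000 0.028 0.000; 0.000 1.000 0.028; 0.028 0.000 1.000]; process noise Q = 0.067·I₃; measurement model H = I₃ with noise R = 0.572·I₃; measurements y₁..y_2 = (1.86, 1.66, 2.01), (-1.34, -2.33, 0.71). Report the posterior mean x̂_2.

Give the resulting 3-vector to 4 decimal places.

after S1 (triangulate): (-0.4800, -0.6035, 1.7258)
after S2 (kf_track): (-0.2409, -0.5758, 1.4659)

result = (-0.2409, -0.5758, 1.4659)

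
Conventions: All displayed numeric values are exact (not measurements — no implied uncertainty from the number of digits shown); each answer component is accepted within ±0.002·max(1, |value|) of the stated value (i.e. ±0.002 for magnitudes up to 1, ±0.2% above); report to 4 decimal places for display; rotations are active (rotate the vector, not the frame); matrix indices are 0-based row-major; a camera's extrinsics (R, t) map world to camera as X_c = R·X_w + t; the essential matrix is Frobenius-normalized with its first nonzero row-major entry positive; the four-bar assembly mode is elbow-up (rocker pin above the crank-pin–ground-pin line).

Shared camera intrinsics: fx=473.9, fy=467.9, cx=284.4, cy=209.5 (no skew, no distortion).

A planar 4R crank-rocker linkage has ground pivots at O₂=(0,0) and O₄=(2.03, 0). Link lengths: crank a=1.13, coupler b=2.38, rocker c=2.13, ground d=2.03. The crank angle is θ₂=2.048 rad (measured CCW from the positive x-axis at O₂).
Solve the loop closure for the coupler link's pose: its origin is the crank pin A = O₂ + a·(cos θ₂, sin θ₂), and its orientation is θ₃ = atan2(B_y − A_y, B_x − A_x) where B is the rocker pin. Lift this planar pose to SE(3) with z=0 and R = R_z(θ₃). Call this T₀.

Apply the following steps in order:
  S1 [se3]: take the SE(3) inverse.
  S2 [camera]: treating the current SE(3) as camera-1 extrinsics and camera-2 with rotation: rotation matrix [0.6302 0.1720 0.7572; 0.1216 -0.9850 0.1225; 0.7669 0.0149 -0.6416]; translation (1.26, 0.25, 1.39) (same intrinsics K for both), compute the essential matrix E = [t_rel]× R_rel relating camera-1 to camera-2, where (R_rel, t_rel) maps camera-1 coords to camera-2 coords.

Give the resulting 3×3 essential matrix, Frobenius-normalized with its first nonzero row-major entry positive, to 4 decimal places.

matrix = [0.0879 -0.5034 -0.1630; 0.0495 -0.0986 -0.6133; -0.0572 0.4742 -0.3094]

source (fourbar_fk): coupler pose = R=[0.8906 -0.4548 0.0000; 0.4548 0.8906 0.0000; 0.0000 0.0000 1.0000], t=(-0.5190, 1.0038, 0.0000)
after S1 (invert_se3): R=[0.8906 0.4548 0.0000; -0.4548 0.8906 0.0000; 0.0000 0.0000 1.0000], t=(0.0057, -1.1300, 0.0000)
after S2 (essential): [0.0879 -0.5034 -0.1630; 0.0495 -0.0986 -0.6133; -0.0572 0.4742 -0.3094]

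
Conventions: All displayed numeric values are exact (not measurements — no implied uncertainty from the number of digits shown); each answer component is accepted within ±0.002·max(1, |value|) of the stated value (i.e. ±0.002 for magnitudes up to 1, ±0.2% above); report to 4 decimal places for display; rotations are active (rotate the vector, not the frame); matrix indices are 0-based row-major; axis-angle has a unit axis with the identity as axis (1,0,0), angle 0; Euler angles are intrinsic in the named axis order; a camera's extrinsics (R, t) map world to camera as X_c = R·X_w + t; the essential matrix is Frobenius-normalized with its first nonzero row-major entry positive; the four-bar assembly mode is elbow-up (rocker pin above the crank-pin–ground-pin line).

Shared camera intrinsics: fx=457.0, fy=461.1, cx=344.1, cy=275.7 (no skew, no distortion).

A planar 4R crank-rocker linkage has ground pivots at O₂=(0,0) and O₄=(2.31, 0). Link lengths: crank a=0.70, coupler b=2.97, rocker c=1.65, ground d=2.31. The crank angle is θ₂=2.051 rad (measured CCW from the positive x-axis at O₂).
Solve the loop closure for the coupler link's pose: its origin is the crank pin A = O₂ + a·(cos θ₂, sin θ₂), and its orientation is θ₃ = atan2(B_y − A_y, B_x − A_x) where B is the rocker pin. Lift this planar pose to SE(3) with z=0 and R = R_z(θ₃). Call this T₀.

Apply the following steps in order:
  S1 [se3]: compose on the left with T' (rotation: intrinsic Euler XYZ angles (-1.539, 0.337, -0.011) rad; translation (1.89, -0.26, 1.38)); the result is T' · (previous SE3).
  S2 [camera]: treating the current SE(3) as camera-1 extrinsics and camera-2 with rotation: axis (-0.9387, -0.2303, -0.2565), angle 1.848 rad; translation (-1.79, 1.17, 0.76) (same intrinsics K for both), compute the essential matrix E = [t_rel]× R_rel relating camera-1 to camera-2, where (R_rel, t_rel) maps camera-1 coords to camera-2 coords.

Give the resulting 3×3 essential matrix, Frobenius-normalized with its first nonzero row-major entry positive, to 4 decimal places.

matrix = [0.1923 0.1496 0.1332; 0.2855 -0.2708 0.5708; -0.3551 -0.5614 -0.0302]

source (fourbar_fk): coupler pose = R=[0.9389 -0.3441 0.0000; 0.3441 0.9389 0.0000; 0.0000 0.0000 1.0000], t=(-0.3234, 0.6208, 0.0000)
after S1 (compose_se3): R=[0.8897 -0.3149 0.3307; -0.3009 0.1403 0.9433; -0.3434 -0.9387 0.0300], t=(1.5913, -0.1355, 0.7593)
after S2 (essential): [0.1923 0.1496 0.1332; 0.2855 -0.2708 0.5708; -0.3551 -0.5614 -0.0302]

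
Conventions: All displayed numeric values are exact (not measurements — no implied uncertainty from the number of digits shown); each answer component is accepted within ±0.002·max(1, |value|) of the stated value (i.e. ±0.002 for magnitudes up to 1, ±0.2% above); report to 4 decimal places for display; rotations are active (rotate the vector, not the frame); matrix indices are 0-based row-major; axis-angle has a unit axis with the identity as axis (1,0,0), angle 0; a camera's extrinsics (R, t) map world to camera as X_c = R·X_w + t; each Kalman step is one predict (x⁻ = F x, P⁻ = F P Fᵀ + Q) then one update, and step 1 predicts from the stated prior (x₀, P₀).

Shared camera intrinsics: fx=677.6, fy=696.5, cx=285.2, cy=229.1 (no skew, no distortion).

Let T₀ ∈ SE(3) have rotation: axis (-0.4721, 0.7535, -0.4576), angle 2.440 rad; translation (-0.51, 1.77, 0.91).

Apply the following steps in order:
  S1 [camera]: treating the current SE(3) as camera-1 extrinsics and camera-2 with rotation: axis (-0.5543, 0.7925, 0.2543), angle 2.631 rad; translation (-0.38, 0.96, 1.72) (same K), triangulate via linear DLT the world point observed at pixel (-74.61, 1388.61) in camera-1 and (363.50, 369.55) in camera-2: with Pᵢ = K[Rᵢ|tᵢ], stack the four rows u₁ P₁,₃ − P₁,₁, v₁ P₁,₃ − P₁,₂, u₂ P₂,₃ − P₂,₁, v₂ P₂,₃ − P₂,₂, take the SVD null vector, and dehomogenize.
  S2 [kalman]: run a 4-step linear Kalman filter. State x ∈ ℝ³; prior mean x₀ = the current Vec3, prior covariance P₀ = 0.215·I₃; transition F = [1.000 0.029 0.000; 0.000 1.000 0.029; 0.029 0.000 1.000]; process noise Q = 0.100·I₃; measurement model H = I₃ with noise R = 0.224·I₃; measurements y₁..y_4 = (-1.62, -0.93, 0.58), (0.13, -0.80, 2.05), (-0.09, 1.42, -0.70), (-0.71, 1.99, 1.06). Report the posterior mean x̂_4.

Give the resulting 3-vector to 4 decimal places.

result = (-0.5608, 1.1225, 0.5455)

after S1 (triangulate): (-1.9355, -0.5796, -1.9342)
after S2 (kf_track): (-0.5608, 1.1225, 0.5455)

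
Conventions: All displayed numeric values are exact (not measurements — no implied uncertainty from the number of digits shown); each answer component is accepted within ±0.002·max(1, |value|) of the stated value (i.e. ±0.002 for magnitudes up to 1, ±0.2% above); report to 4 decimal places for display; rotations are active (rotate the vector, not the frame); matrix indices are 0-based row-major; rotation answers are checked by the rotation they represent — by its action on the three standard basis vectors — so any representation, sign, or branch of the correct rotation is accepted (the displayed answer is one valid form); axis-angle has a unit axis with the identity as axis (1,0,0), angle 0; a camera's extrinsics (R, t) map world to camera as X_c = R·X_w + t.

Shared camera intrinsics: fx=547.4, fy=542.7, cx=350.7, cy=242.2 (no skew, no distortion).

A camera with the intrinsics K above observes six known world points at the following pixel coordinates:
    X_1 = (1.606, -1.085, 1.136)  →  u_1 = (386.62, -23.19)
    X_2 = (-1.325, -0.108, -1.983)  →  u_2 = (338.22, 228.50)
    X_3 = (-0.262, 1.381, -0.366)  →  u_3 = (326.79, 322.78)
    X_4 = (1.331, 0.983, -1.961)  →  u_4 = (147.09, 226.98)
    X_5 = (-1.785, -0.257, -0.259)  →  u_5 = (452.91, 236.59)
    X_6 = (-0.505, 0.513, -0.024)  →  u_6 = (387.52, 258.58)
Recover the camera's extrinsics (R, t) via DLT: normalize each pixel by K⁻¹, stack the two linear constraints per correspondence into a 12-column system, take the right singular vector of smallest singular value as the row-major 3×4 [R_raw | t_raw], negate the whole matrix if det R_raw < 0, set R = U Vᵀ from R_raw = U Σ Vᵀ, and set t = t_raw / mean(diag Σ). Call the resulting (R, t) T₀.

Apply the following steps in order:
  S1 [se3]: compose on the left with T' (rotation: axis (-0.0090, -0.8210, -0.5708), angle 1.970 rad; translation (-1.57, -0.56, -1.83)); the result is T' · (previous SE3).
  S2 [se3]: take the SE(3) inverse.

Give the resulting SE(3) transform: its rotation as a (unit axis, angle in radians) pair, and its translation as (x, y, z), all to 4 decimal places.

rotation (axis_angle) = ((-0.6001, -0.5777, 0.5533), 1.2767), translation = (2.9589, 3.8881, 5.0672)

source (pnp_recover): camera pose = R=[-0.6681 -0.3078 0.6774; -0.3692 0.9276 0.0573; -0.6460 -0.2118 -0.7334], t=(0.2400, -0.4801, 5.7607)
after S1 (compose_se3): R=[0.5456 0.7757 0.3171; -0.2833 0.5269 -0.8013; -0.7887 0.3474 0.5073], t=(-6.2375, 2.8502, -1.5874)
after S2 (invert_se3): R=[0.5456 -0.2833 -0.7887; 0.7757 0.5269 0.3474; 0.3171 -0.8013 0.5073], t=(2.9589, 3.8881, 5.0672)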